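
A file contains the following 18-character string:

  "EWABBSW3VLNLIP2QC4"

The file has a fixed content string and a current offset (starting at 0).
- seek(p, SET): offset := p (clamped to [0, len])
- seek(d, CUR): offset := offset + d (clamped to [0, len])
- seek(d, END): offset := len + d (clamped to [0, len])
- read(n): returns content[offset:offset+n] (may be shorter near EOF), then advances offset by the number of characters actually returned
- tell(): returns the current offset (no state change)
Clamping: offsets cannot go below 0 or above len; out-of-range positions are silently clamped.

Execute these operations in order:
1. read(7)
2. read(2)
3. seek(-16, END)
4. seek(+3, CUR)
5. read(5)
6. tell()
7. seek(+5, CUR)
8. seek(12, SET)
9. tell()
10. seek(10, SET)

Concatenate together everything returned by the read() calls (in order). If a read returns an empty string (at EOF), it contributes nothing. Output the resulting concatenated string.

Answer: EWABBSW3VSW3VL

Derivation:
After 1 (read(7)): returned 'EWABBSW', offset=7
After 2 (read(2)): returned '3V', offset=9
After 3 (seek(-16, END)): offset=2
After 4 (seek(+3, CUR)): offset=5
After 5 (read(5)): returned 'SW3VL', offset=10
After 6 (tell()): offset=10
After 7 (seek(+5, CUR)): offset=15
After 8 (seek(12, SET)): offset=12
After 9 (tell()): offset=12
After 10 (seek(10, SET)): offset=10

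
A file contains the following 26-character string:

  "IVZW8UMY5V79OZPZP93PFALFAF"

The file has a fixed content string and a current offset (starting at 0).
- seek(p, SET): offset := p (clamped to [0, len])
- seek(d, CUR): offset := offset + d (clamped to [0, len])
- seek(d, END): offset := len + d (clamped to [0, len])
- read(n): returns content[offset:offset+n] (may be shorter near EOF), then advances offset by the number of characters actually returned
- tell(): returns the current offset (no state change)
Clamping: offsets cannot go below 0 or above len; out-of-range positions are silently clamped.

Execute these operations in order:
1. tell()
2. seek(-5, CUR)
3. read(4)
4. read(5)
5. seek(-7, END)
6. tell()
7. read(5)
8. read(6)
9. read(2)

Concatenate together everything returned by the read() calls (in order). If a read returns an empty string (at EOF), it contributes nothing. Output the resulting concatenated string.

Answer: IVZW8UMY5PFALFAF

Derivation:
After 1 (tell()): offset=0
After 2 (seek(-5, CUR)): offset=0
After 3 (read(4)): returned 'IVZW', offset=4
After 4 (read(5)): returned '8UMY5', offset=9
After 5 (seek(-7, END)): offset=19
After 6 (tell()): offset=19
After 7 (read(5)): returned 'PFALF', offset=24
After 8 (read(6)): returned 'AF', offset=26
After 9 (read(2)): returned '', offset=26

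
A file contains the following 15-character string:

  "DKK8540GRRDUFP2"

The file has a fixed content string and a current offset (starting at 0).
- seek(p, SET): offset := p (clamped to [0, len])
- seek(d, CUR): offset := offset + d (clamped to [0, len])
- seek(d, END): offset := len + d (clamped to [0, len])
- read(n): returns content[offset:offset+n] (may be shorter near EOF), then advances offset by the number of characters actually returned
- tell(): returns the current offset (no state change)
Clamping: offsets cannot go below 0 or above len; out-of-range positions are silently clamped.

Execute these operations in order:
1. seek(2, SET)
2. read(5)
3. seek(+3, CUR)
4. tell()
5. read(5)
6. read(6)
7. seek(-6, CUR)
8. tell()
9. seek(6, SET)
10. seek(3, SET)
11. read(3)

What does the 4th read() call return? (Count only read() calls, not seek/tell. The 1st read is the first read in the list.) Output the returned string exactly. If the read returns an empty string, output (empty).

Answer: 854

Derivation:
After 1 (seek(2, SET)): offset=2
After 2 (read(5)): returned 'K8540', offset=7
After 3 (seek(+3, CUR)): offset=10
After 4 (tell()): offset=10
After 5 (read(5)): returned 'DUFP2', offset=15
After 6 (read(6)): returned '', offset=15
After 7 (seek(-6, CUR)): offset=9
After 8 (tell()): offset=9
After 9 (seek(6, SET)): offset=6
After 10 (seek(3, SET)): offset=3
After 11 (read(3)): returned '854', offset=6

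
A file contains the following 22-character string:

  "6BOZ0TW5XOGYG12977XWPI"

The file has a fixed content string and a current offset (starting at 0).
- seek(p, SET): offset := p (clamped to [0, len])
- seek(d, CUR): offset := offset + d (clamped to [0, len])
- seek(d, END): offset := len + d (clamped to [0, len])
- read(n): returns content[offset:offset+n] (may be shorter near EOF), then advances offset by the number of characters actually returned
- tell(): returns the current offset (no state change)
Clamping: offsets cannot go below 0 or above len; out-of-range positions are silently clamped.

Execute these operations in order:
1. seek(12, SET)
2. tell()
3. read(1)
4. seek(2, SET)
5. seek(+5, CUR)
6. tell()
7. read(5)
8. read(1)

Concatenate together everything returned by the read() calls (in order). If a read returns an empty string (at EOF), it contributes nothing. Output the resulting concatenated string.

After 1 (seek(12, SET)): offset=12
After 2 (tell()): offset=12
After 3 (read(1)): returned 'G', offset=13
After 4 (seek(2, SET)): offset=2
After 5 (seek(+5, CUR)): offset=7
After 6 (tell()): offset=7
After 7 (read(5)): returned '5XOGY', offset=12
After 8 (read(1)): returned 'G', offset=13

Answer: G5XOGYG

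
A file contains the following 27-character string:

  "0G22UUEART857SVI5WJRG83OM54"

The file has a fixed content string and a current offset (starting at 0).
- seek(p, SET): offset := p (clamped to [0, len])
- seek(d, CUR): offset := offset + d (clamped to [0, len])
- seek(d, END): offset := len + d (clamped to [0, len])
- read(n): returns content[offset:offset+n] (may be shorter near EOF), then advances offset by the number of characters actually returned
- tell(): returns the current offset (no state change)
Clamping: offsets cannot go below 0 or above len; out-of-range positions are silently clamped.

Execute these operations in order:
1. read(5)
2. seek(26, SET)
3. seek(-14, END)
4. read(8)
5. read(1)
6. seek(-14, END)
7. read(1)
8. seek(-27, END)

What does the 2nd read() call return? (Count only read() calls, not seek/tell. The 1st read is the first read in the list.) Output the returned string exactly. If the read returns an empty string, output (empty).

Answer: SVI5WJRG

Derivation:
After 1 (read(5)): returned '0G22U', offset=5
After 2 (seek(26, SET)): offset=26
After 3 (seek(-14, END)): offset=13
After 4 (read(8)): returned 'SVI5WJRG', offset=21
After 5 (read(1)): returned '8', offset=22
After 6 (seek(-14, END)): offset=13
After 7 (read(1)): returned 'S', offset=14
After 8 (seek(-27, END)): offset=0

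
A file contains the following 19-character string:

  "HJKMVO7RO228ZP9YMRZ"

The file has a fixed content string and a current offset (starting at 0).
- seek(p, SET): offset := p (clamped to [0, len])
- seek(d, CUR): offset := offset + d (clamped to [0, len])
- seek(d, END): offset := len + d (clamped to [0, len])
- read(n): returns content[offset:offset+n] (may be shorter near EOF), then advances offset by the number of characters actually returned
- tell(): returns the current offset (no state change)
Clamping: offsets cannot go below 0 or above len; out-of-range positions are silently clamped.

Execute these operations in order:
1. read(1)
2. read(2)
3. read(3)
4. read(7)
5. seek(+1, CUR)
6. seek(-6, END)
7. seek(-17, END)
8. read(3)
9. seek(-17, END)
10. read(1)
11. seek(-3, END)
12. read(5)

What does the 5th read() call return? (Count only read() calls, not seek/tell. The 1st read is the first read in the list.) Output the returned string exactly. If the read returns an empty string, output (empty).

After 1 (read(1)): returned 'H', offset=1
After 2 (read(2)): returned 'JK', offset=3
After 3 (read(3)): returned 'MVO', offset=6
After 4 (read(7)): returned '7RO228Z', offset=13
After 5 (seek(+1, CUR)): offset=14
After 6 (seek(-6, END)): offset=13
After 7 (seek(-17, END)): offset=2
After 8 (read(3)): returned 'KMV', offset=5
After 9 (seek(-17, END)): offset=2
After 10 (read(1)): returned 'K', offset=3
After 11 (seek(-3, END)): offset=16
After 12 (read(5)): returned 'MRZ', offset=19

Answer: KMV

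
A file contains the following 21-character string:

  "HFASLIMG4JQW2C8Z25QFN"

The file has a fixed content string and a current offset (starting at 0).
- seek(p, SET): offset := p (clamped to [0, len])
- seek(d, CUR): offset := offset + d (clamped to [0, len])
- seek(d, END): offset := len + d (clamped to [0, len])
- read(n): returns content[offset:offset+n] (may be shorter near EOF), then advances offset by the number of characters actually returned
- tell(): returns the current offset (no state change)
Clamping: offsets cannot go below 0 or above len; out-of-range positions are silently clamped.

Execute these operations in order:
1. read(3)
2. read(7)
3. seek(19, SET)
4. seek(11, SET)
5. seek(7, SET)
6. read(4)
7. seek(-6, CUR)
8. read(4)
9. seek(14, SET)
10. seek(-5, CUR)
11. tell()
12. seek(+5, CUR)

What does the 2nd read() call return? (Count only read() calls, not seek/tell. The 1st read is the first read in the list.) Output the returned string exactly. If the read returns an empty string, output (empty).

Answer: SLIMG4J

Derivation:
After 1 (read(3)): returned 'HFA', offset=3
After 2 (read(7)): returned 'SLIMG4J', offset=10
After 3 (seek(19, SET)): offset=19
After 4 (seek(11, SET)): offset=11
After 5 (seek(7, SET)): offset=7
After 6 (read(4)): returned 'G4JQ', offset=11
After 7 (seek(-6, CUR)): offset=5
After 8 (read(4)): returned 'IMG4', offset=9
After 9 (seek(14, SET)): offset=14
After 10 (seek(-5, CUR)): offset=9
After 11 (tell()): offset=9
After 12 (seek(+5, CUR)): offset=14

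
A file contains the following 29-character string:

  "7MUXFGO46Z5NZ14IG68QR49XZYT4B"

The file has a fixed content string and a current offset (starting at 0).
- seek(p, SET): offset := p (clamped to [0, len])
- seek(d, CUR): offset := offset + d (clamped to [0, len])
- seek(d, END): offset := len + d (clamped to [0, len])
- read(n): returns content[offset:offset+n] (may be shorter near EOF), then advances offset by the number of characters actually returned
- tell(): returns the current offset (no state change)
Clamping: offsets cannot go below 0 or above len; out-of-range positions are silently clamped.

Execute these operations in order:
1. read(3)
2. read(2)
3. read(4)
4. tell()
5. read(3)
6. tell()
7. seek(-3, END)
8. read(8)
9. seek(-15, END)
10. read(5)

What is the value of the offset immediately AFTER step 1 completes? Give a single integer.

After 1 (read(3)): returned '7MU', offset=3

Answer: 3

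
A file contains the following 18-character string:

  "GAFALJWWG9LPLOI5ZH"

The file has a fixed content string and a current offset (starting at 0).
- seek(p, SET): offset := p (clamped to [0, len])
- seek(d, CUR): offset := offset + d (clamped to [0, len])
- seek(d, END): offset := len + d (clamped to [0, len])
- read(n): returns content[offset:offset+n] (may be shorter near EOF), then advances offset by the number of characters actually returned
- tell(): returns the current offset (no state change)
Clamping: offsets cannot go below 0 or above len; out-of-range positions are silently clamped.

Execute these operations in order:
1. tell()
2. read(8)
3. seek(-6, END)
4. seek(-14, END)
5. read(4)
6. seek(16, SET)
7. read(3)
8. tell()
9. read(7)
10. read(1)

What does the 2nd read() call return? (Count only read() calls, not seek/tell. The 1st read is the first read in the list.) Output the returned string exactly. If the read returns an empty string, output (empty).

Answer: LJWW

Derivation:
After 1 (tell()): offset=0
After 2 (read(8)): returned 'GAFALJWW', offset=8
After 3 (seek(-6, END)): offset=12
After 4 (seek(-14, END)): offset=4
After 5 (read(4)): returned 'LJWW', offset=8
After 6 (seek(16, SET)): offset=16
After 7 (read(3)): returned 'ZH', offset=18
After 8 (tell()): offset=18
After 9 (read(7)): returned '', offset=18
After 10 (read(1)): returned '', offset=18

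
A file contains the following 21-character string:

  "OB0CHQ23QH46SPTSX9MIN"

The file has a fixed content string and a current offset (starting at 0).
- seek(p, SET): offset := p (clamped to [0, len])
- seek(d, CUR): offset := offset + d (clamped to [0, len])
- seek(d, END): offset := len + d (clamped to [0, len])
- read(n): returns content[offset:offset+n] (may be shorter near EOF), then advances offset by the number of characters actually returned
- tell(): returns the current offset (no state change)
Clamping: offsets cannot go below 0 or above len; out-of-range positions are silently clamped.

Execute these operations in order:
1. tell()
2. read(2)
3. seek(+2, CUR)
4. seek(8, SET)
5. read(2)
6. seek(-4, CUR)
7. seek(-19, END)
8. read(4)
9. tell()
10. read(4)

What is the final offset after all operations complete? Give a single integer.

After 1 (tell()): offset=0
After 2 (read(2)): returned 'OB', offset=2
After 3 (seek(+2, CUR)): offset=4
After 4 (seek(8, SET)): offset=8
After 5 (read(2)): returned 'QH', offset=10
After 6 (seek(-4, CUR)): offset=6
After 7 (seek(-19, END)): offset=2
After 8 (read(4)): returned '0CHQ', offset=6
After 9 (tell()): offset=6
After 10 (read(4)): returned '23QH', offset=10

Answer: 10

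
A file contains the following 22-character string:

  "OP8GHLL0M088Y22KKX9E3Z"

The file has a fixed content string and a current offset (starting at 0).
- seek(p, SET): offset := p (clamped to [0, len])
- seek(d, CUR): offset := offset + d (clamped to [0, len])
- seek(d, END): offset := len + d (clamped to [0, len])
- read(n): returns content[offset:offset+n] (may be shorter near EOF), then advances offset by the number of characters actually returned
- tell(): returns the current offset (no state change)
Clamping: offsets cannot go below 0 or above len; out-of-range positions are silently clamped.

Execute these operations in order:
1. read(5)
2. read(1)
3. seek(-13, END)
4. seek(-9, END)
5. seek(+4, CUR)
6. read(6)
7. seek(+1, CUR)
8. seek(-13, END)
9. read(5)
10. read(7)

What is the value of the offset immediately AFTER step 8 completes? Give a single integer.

Answer: 9

Derivation:
After 1 (read(5)): returned 'OP8GH', offset=5
After 2 (read(1)): returned 'L', offset=6
After 3 (seek(-13, END)): offset=9
After 4 (seek(-9, END)): offset=13
After 5 (seek(+4, CUR)): offset=17
After 6 (read(6)): returned 'X9E3Z', offset=22
After 7 (seek(+1, CUR)): offset=22
After 8 (seek(-13, END)): offset=9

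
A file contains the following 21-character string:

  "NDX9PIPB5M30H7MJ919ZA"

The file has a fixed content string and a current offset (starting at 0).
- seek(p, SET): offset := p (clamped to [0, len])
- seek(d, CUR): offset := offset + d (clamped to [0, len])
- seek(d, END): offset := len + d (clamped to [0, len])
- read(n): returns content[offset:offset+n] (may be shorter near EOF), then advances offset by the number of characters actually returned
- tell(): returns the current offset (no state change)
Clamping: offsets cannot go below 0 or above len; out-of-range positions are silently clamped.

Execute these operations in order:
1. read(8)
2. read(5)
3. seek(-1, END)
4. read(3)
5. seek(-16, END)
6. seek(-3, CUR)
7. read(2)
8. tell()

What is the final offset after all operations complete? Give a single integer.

Answer: 4

Derivation:
After 1 (read(8)): returned 'NDX9PIPB', offset=8
After 2 (read(5)): returned '5M30H', offset=13
After 3 (seek(-1, END)): offset=20
After 4 (read(3)): returned 'A', offset=21
After 5 (seek(-16, END)): offset=5
After 6 (seek(-3, CUR)): offset=2
After 7 (read(2)): returned 'X9', offset=4
After 8 (tell()): offset=4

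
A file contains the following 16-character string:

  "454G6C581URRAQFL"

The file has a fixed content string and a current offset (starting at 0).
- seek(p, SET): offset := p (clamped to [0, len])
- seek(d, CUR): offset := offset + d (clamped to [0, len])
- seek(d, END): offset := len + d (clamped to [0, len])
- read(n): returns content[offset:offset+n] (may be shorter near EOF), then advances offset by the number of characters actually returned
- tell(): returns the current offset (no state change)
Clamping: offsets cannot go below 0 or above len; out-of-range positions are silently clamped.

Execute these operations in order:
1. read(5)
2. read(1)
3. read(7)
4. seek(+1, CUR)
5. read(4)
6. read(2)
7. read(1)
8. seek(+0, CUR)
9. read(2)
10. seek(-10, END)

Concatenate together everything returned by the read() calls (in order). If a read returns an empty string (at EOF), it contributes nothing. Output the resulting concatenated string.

Answer: 454G6C581URRAFL

Derivation:
After 1 (read(5)): returned '454G6', offset=5
After 2 (read(1)): returned 'C', offset=6
After 3 (read(7)): returned '581URRA', offset=13
After 4 (seek(+1, CUR)): offset=14
After 5 (read(4)): returned 'FL', offset=16
After 6 (read(2)): returned '', offset=16
After 7 (read(1)): returned '', offset=16
After 8 (seek(+0, CUR)): offset=16
After 9 (read(2)): returned '', offset=16
After 10 (seek(-10, END)): offset=6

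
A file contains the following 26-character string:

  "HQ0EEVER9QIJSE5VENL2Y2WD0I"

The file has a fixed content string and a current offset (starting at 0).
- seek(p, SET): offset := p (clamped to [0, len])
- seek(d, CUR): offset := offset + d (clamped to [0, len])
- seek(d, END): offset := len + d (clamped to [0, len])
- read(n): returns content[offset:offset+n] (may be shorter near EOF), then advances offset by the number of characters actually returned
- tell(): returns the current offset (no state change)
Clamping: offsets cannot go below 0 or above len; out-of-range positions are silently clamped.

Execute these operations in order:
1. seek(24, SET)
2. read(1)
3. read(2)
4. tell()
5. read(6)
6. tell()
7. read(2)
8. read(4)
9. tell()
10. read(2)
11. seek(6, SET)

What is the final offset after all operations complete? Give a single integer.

Answer: 6

Derivation:
After 1 (seek(24, SET)): offset=24
After 2 (read(1)): returned '0', offset=25
After 3 (read(2)): returned 'I', offset=26
After 4 (tell()): offset=26
After 5 (read(6)): returned '', offset=26
After 6 (tell()): offset=26
After 7 (read(2)): returned '', offset=26
After 8 (read(4)): returned '', offset=26
After 9 (tell()): offset=26
After 10 (read(2)): returned '', offset=26
After 11 (seek(6, SET)): offset=6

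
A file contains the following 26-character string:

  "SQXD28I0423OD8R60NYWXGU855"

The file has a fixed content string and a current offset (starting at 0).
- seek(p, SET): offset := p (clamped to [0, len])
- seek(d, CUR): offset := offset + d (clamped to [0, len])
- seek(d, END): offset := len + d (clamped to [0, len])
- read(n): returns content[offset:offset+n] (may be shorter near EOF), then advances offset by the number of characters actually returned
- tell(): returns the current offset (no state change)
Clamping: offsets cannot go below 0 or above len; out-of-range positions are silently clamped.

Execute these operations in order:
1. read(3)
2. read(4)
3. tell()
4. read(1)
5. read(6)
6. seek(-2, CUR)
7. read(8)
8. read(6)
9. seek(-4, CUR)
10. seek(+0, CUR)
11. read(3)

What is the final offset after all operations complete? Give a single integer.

Answer: 25

Derivation:
After 1 (read(3)): returned 'SQX', offset=3
After 2 (read(4)): returned 'D28I', offset=7
After 3 (tell()): offset=7
After 4 (read(1)): returned '0', offset=8
After 5 (read(6)): returned '423OD8', offset=14
After 6 (seek(-2, CUR)): offset=12
After 7 (read(8)): returned 'D8R60NYW', offset=20
After 8 (read(6)): returned 'XGU855', offset=26
After 9 (seek(-4, CUR)): offset=22
After 10 (seek(+0, CUR)): offset=22
After 11 (read(3)): returned 'U85', offset=25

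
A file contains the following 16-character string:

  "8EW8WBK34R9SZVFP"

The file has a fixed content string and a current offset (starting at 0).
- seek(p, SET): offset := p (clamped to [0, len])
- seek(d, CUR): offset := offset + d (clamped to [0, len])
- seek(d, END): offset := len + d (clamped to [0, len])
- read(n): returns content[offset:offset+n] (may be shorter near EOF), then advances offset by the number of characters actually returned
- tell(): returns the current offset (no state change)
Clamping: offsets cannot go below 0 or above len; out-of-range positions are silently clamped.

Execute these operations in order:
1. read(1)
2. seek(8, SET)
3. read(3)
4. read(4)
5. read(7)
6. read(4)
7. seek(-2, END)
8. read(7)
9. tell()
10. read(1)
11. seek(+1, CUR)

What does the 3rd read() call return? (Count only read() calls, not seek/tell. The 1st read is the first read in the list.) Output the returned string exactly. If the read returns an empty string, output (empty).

After 1 (read(1)): returned '8', offset=1
After 2 (seek(8, SET)): offset=8
After 3 (read(3)): returned '4R9', offset=11
After 4 (read(4)): returned 'SZVF', offset=15
After 5 (read(7)): returned 'P', offset=16
After 6 (read(4)): returned '', offset=16
After 7 (seek(-2, END)): offset=14
After 8 (read(7)): returned 'FP', offset=16
After 9 (tell()): offset=16
After 10 (read(1)): returned '', offset=16
After 11 (seek(+1, CUR)): offset=16

Answer: SZVF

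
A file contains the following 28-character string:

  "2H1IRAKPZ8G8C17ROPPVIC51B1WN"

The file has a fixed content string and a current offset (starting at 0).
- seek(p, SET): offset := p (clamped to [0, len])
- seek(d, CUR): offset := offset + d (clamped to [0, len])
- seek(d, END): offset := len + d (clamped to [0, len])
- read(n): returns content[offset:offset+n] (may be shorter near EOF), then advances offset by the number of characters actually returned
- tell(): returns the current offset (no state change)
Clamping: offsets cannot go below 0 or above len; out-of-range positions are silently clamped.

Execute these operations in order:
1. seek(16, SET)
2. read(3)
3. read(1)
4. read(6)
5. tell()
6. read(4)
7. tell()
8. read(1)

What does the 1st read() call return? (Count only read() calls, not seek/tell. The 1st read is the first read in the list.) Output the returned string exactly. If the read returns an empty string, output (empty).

After 1 (seek(16, SET)): offset=16
After 2 (read(3)): returned 'OPP', offset=19
After 3 (read(1)): returned 'V', offset=20
After 4 (read(6)): returned 'IC51B1', offset=26
After 5 (tell()): offset=26
After 6 (read(4)): returned 'WN', offset=28
After 7 (tell()): offset=28
After 8 (read(1)): returned '', offset=28

Answer: OPP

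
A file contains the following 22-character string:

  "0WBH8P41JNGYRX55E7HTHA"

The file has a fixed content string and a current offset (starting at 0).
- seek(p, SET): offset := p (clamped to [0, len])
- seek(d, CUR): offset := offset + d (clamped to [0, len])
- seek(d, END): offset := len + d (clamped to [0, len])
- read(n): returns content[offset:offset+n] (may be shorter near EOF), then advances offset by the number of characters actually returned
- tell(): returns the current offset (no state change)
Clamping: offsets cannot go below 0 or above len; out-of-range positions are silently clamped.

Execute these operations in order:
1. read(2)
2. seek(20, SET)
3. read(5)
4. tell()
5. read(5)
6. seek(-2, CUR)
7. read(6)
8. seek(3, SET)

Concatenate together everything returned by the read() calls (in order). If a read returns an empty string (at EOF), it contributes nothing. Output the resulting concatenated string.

After 1 (read(2)): returned '0W', offset=2
After 2 (seek(20, SET)): offset=20
After 3 (read(5)): returned 'HA', offset=22
After 4 (tell()): offset=22
After 5 (read(5)): returned '', offset=22
After 6 (seek(-2, CUR)): offset=20
After 7 (read(6)): returned 'HA', offset=22
After 8 (seek(3, SET)): offset=3

Answer: 0WHAHA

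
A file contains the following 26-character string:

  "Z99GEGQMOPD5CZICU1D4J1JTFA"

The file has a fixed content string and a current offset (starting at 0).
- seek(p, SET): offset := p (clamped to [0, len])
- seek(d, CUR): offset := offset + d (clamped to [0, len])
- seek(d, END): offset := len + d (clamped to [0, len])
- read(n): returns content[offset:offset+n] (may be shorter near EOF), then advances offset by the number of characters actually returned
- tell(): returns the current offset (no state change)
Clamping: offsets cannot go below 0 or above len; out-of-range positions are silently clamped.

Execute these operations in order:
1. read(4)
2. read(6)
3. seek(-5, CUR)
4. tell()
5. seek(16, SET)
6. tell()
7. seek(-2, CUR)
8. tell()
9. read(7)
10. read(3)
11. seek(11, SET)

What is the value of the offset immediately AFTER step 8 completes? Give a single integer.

After 1 (read(4)): returned 'Z99G', offset=4
After 2 (read(6)): returned 'EGQMOP', offset=10
After 3 (seek(-5, CUR)): offset=5
After 4 (tell()): offset=5
After 5 (seek(16, SET)): offset=16
After 6 (tell()): offset=16
After 7 (seek(-2, CUR)): offset=14
After 8 (tell()): offset=14

Answer: 14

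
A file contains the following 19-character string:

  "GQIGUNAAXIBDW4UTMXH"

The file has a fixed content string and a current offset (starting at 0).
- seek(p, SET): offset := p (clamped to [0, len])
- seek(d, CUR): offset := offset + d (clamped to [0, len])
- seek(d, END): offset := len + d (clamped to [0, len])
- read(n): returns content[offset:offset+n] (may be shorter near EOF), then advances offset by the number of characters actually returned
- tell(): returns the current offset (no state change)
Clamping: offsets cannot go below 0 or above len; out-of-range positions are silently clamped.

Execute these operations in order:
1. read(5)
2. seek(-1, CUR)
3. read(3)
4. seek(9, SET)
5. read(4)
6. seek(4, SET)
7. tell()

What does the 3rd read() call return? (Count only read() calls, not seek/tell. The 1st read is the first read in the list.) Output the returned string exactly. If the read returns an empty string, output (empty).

After 1 (read(5)): returned 'GQIGU', offset=5
After 2 (seek(-1, CUR)): offset=4
After 3 (read(3)): returned 'UNA', offset=7
After 4 (seek(9, SET)): offset=9
After 5 (read(4)): returned 'IBDW', offset=13
After 6 (seek(4, SET)): offset=4
After 7 (tell()): offset=4

Answer: IBDW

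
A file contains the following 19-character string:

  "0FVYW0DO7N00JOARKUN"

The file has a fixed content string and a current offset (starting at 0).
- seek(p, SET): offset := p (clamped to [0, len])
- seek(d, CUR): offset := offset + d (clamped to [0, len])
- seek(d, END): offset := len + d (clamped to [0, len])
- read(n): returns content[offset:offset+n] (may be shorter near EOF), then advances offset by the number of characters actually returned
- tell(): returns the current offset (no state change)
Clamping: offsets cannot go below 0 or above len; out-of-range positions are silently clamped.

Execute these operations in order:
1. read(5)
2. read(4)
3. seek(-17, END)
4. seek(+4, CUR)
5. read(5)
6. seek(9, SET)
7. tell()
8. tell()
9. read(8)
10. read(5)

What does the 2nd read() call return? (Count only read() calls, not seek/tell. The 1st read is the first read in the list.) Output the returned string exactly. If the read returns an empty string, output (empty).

Answer: 0DO7

Derivation:
After 1 (read(5)): returned '0FVYW', offset=5
After 2 (read(4)): returned '0DO7', offset=9
After 3 (seek(-17, END)): offset=2
After 4 (seek(+4, CUR)): offset=6
After 5 (read(5)): returned 'DO7N0', offset=11
After 6 (seek(9, SET)): offset=9
After 7 (tell()): offset=9
After 8 (tell()): offset=9
After 9 (read(8)): returned 'N00JOARK', offset=17
After 10 (read(5)): returned 'UN', offset=19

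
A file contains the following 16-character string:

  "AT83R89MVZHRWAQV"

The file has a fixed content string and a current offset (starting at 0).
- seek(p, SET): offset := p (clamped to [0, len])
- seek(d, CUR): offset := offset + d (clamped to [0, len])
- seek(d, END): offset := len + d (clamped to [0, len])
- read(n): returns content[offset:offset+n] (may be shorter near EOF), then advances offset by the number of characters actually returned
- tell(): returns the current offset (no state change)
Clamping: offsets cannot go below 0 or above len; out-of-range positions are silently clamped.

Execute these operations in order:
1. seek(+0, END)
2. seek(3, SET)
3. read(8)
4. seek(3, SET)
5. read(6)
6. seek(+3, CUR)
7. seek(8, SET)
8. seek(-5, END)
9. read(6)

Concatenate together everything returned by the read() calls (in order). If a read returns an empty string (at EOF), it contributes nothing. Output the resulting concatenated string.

After 1 (seek(+0, END)): offset=16
After 2 (seek(3, SET)): offset=3
After 3 (read(8)): returned '3R89MVZH', offset=11
After 4 (seek(3, SET)): offset=3
After 5 (read(6)): returned '3R89MV', offset=9
After 6 (seek(+3, CUR)): offset=12
After 7 (seek(8, SET)): offset=8
After 8 (seek(-5, END)): offset=11
After 9 (read(6)): returned 'RWAQV', offset=16

Answer: 3R89MVZH3R89MVRWAQV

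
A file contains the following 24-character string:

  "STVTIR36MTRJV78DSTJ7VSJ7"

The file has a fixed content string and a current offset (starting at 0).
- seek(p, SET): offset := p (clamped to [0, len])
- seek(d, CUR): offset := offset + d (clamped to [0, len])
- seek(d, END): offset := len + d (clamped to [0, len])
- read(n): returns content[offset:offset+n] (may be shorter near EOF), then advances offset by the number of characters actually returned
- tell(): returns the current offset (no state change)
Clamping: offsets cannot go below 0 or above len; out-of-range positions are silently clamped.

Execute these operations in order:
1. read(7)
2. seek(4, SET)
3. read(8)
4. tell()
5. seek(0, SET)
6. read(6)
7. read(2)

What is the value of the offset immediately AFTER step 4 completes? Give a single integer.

After 1 (read(7)): returned 'STVTIR3', offset=7
After 2 (seek(4, SET)): offset=4
After 3 (read(8)): returned 'IR36MTRJ', offset=12
After 4 (tell()): offset=12

Answer: 12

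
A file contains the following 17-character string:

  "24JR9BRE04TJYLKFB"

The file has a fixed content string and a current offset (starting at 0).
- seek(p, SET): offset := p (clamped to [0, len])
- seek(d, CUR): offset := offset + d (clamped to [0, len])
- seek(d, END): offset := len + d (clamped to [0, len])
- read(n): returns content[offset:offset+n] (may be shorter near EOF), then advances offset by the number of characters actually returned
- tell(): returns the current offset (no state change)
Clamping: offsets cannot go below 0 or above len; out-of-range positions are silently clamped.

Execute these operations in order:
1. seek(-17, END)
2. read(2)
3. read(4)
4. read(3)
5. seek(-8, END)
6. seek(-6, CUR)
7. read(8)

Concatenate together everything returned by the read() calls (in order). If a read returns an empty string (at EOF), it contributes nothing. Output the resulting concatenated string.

After 1 (seek(-17, END)): offset=0
After 2 (read(2)): returned '24', offset=2
After 3 (read(4)): returned 'JR9B', offset=6
After 4 (read(3)): returned 'RE0', offset=9
After 5 (seek(-8, END)): offset=9
After 6 (seek(-6, CUR)): offset=3
After 7 (read(8)): returned 'R9BRE04T', offset=11

Answer: 24JR9BRE0R9BRE04T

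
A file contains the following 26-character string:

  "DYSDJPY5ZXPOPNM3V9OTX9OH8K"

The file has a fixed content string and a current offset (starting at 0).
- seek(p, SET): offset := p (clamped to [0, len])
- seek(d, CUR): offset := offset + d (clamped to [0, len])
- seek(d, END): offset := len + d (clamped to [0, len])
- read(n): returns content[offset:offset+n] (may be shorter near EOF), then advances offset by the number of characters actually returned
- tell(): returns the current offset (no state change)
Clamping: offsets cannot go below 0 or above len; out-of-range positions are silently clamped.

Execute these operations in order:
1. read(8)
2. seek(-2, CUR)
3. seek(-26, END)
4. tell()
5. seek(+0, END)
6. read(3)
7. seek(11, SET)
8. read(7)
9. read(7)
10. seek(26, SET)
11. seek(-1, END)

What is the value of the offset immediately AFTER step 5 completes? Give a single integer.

After 1 (read(8)): returned 'DYSDJPY5', offset=8
After 2 (seek(-2, CUR)): offset=6
After 3 (seek(-26, END)): offset=0
After 4 (tell()): offset=0
After 5 (seek(+0, END)): offset=26

Answer: 26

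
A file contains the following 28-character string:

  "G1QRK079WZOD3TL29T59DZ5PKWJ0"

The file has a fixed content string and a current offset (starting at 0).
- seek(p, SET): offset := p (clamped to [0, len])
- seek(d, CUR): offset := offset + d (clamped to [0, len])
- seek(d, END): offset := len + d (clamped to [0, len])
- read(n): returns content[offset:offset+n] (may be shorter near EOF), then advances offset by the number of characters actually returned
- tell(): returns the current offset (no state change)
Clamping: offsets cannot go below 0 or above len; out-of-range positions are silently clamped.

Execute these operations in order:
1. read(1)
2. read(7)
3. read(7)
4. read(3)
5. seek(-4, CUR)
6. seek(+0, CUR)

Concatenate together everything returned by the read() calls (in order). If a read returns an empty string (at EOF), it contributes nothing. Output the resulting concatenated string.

Answer: G1QRK079WZOD3TL29T

Derivation:
After 1 (read(1)): returned 'G', offset=1
After 2 (read(7)): returned '1QRK079', offset=8
After 3 (read(7)): returned 'WZOD3TL', offset=15
After 4 (read(3)): returned '29T', offset=18
After 5 (seek(-4, CUR)): offset=14
After 6 (seek(+0, CUR)): offset=14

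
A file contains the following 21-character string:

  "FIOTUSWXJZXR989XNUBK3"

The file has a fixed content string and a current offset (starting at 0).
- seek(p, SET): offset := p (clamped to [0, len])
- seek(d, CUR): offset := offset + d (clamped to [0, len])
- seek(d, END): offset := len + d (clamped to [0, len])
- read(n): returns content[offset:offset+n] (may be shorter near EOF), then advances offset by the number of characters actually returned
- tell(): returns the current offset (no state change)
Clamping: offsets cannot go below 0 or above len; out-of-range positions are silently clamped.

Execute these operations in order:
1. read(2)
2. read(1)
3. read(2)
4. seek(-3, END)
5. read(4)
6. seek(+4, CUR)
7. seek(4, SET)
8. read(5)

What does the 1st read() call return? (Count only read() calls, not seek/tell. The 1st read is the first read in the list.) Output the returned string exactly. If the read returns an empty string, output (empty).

After 1 (read(2)): returned 'FI', offset=2
After 2 (read(1)): returned 'O', offset=3
After 3 (read(2)): returned 'TU', offset=5
After 4 (seek(-3, END)): offset=18
After 5 (read(4)): returned 'BK3', offset=21
After 6 (seek(+4, CUR)): offset=21
After 7 (seek(4, SET)): offset=4
After 8 (read(5)): returned 'USWXJ', offset=9

Answer: FI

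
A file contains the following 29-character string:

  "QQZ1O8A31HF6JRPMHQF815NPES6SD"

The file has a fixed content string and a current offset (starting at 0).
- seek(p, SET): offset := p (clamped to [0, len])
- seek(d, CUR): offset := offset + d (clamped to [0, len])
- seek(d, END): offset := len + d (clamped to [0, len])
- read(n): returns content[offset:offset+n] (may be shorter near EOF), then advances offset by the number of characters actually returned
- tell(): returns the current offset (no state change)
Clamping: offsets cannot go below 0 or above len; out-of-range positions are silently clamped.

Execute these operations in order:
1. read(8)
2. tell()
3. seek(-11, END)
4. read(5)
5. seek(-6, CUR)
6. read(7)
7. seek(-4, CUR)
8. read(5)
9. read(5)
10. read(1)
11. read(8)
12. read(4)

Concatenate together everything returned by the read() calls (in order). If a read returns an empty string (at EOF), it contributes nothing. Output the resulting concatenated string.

Answer: QQZ1O8A3F815NQF815NP15NPES6SD

Derivation:
After 1 (read(8)): returned 'QQZ1O8A3', offset=8
After 2 (tell()): offset=8
After 3 (seek(-11, END)): offset=18
After 4 (read(5)): returned 'F815N', offset=23
After 5 (seek(-6, CUR)): offset=17
After 6 (read(7)): returned 'QF815NP', offset=24
After 7 (seek(-4, CUR)): offset=20
After 8 (read(5)): returned '15NPE', offset=25
After 9 (read(5)): returned 'S6SD', offset=29
After 10 (read(1)): returned '', offset=29
After 11 (read(8)): returned '', offset=29
After 12 (read(4)): returned '', offset=29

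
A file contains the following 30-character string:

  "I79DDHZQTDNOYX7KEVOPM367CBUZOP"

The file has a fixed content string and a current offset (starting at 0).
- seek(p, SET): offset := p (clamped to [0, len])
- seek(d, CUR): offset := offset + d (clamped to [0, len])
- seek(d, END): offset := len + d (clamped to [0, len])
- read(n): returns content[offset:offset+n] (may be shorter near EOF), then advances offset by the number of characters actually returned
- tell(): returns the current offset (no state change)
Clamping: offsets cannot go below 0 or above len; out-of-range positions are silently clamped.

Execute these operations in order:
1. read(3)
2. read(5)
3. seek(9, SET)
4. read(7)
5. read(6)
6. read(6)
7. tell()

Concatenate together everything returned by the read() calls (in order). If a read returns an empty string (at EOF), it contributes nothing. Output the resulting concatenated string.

Answer: I79DDHZQDNOYX7KEVOPM367CBUZ

Derivation:
After 1 (read(3)): returned 'I79', offset=3
After 2 (read(5)): returned 'DDHZQ', offset=8
After 3 (seek(9, SET)): offset=9
After 4 (read(7)): returned 'DNOYX7K', offset=16
After 5 (read(6)): returned 'EVOPM3', offset=22
After 6 (read(6)): returned '67CBUZ', offset=28
After 7 (tell()): offset=28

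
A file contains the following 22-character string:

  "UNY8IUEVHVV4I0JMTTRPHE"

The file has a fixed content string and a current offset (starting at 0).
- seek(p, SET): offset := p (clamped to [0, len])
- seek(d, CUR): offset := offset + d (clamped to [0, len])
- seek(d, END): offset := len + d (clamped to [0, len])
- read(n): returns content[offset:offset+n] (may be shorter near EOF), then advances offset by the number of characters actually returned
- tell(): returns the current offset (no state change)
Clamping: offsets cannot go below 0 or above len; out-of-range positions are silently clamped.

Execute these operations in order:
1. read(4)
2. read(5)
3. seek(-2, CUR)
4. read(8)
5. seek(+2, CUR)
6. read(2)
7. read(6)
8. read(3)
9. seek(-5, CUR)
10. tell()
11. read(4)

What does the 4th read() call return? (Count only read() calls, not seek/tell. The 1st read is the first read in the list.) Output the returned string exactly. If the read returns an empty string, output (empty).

After 1 (read(4)): returned 'UNY8', offset=4
After 2 (read(5)): returned 'IUEVH', offset=9
After 3 (seek(-2, CUR)): offset=7
After 4 (read(8)): returned 'VHVV4I0J', offset=15
After 5 (seek(+2, CUR)): offset=17
After 6 (read(2)): returned 'TR', offset=19
After 7 (read(6)): returned 'PHE', offset=22
After 8 (read(3)): returned '', offset=22
After 9 (seek(-5, CUR)): offset=17
After 10 (tell()): offset=17
After 11 (read(4)): returned 'TRPH', offset=21

Answer: TR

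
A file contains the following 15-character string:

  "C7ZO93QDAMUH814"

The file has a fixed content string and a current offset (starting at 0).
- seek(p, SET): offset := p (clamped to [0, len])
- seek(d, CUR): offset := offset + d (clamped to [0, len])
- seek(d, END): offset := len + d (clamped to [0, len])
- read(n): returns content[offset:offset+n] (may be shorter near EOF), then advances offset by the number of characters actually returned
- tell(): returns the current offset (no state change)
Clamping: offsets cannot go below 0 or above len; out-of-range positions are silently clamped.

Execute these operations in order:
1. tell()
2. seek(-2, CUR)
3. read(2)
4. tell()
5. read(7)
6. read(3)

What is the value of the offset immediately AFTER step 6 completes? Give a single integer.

Answer: 12

Derivation:
After 1 (tell()): offset=0
After 2 (seek(-2, CUR)): offset=0
After 3 (read(2)): returned 'C7', offset=2
After 4 (tell()): offset=2
After 5 (read(7)): returned 'ZO93QDA', offset=9
After 6 (read(3)): returned 'MUH', offset=12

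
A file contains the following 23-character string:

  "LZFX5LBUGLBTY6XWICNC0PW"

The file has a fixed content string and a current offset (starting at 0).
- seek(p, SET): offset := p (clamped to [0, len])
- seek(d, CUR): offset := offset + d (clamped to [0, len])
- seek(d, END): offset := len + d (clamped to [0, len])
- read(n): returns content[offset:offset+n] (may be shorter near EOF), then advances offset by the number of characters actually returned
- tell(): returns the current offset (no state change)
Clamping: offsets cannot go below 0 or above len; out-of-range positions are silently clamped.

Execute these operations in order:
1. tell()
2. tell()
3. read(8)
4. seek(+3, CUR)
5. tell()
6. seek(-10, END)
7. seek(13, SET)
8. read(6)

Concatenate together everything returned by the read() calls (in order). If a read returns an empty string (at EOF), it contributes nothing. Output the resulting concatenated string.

After 1 (tell()): offset=0
After 2 (tell()): offset=0
After 3 (read(8)): returned 'LZFX5LBU', offset=8
After 4 (seek(+3, CUR)): offset=11
After 5 (tell()): offset=11
After 6 (seek(-10, END)): offset=13
After 7 (seek(13, SET)): offset=13
After 8 (read(6)): returned '6XWICN', offset=19

Answer: LZFX5LBU6XWICN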